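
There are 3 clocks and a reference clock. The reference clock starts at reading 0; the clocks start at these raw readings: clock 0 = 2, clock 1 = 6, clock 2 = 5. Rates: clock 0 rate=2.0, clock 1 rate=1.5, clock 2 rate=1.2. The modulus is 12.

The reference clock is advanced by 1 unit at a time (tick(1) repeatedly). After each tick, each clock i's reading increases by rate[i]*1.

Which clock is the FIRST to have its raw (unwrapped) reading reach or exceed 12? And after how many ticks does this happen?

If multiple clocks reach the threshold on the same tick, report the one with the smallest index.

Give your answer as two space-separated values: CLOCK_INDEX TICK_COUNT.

Answer: 1 4

Derivation:
clock 0: start=2, rate=2.0, needs 12-2 = 10; ticks = ceil(10/2.0) = ceil(5.0000) = 5; reading at tick 5 = 2 + 2.0*5 = 12.0000
clock 1: start=6, rate=1.5, needs 12-6 = 6; ticks = ceil(6/1.5) = ceil(4.0000) = 4; reading at tick 4 = 6 + 1.5*4 = 12.0000
clock 2: start=5, rate=1.2, needs 12-5 = 7; ticks = ceil(7/1.2) = ceil(5.8333) = 6; reading at tick 6 = 5 + 1.2*6 = 12.2000
Minimum tick count = 4; winners = [1]; smallest index = 1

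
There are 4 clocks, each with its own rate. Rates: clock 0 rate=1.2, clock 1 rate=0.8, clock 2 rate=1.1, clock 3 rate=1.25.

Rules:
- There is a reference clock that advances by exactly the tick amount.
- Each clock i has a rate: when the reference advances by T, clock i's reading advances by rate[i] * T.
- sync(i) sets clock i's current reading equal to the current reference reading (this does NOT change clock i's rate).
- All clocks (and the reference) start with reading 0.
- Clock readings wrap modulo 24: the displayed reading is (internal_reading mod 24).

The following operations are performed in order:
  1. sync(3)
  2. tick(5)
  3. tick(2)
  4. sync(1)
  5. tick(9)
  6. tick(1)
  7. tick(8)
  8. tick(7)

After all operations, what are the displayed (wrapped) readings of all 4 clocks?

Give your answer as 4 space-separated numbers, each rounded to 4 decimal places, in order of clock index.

Answer: 14.4000 3.0000 11.2000 16.0000

Derivation:
After op 1 sync(3): ref=0.0000 raw=[0.0000 0.0000 0.0000 0.0000]
After op 2 tick(5): ref=5.0000 raw=[6.0000 4.0000 5.5000 6.2500]
After op 3 tick(2): ref=7.0000 raw=[8.4000 5.6000 7.7000 8.7500]
After op 4 sync(1): ref=7.0000 raw=[8.4000 7.0000 7.7000 8.7500]
After op 5 tick(9): ref=16.0000 raw=[19.2000 14.2000 17.6000 20.0000]
After op 6 tick(1): ref=17.0000 raw=[20.4000 15.0000 18.7000 21.2500]
After op 7 tick(8): ref=25.0000 raw=[30.0000 21.4000 27.5000 31.2500]
After op 8 tick(7): ref=32.0000 raw=[38.4000 27.0000 35.2000 40.0000]
Wrap final raw readings (mod 24): 38.4000 mod 24 = 14.4000; 27.0000 mod 24 = 3.0000; 35.2000 mod 24 = 11.2000; 40.0000 mod 24 = 16.0000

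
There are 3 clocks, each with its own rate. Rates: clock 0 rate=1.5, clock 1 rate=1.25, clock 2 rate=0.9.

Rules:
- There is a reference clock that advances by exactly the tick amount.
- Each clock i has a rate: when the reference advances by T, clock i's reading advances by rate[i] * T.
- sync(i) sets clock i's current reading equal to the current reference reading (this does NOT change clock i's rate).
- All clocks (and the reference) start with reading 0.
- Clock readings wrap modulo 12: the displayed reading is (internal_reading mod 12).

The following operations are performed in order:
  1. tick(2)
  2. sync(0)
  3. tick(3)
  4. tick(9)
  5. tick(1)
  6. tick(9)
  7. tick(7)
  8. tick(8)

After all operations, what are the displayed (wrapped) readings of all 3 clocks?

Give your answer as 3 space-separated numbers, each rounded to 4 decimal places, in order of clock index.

After op 1 tick(2): ref=2.0000 raw=[3.0000 2.5000 1.8000]
After op 2 sync(0): ref=2.0000 raw=[2.0000 2.5000 1.8000]
After op 3 tick(3): ref=5.0000 raw=[6.5000 6.2500 4.5000]
After op 4 tick(9): ref=14.0000 raw=[20.0000 17.5000 12.6000]
After op 5 tick(1): ref=15.0000 raw=[21.5000 18.7500 13.5000]
After op 6 tick(9): ref=24.0000 raw=[35.0000 30.0000 21.6000]
After op 7 tick(7): ref=31.0000 raw=[45.5000 38.7500 27.9000]
After op 8 tick(8): ref=39.0000 raw=[57.5000 48.7500 35.1000]
Wrap final raw readings (mod 12): 57.5000 mod 12 = 9.5000; 48.7500 mod 12 = 0.7500; 35.1000 mod 12 = 11.1000

Answer: 9.5000 0.7500 11.1000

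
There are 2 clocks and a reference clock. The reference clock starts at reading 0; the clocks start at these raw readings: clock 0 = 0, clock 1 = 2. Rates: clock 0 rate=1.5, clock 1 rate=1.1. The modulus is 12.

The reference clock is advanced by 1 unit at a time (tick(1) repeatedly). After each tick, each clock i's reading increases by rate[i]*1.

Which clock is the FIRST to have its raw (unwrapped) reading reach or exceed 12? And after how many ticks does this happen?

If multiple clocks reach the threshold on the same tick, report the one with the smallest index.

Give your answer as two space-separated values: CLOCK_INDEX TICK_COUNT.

clock 0: start=0, rate=1.5, needs 12-0 = 12; ticks = ceil(12/1.5) = ceil(8.0000) = 8; reading at tick 8 = 0 + 1.5*8 = 12.0000
clock 1: start=2, rate=1.1, needs 12-2 = 10; ticks = ceil(10/1.1) = ceil(9.0909) = 10; reading at tick 10 = 2 + 1.1*10 = 13.0000
Minimum tick count = 8; winners = [0]; smallest index = 0

Answer: 0 8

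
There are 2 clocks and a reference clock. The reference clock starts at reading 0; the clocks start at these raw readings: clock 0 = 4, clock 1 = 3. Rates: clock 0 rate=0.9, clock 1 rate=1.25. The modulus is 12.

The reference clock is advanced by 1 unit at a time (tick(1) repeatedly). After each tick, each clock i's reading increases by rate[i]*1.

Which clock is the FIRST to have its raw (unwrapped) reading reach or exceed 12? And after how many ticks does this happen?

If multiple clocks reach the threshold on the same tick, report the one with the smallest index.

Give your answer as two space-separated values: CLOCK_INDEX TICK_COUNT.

Answer: 1 8

Derivation:
clock 0: start=4, rate=0.9, needs 12-4 = 8; ticks = ceil(8/0.9) = ceil(8.8889) = 9; reading at tick 9 = 4 + 0.9*9 = 12.1000
clock 1: start=3, rate=1.25, needs 12-3 = 9; ticks = ceil(9/1.25) = ceil(7.2000) = 8; reading at tick 8 = 3 + 1.25*8 = 13.0000
Minimum tick count = 8; winners = [1]; smallest index = 1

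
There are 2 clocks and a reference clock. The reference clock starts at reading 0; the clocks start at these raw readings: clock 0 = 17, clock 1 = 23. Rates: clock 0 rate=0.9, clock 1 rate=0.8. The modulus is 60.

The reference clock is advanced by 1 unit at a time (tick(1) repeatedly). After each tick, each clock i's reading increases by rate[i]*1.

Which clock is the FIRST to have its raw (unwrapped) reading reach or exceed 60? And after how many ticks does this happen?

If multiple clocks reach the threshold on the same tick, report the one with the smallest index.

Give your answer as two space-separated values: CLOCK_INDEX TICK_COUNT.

Answer: 1 47

Derivation:
clock 0: start=17, rate=0.9, needs 60-17 = 43; ticks = ceil(43/0.9) = ceil(47.7778) = 48; reading at tick 48 = 17 + 0.9*48 = 60.2000
clock 1: start=23, rate=0.8, needs 60-23 = 37; ticks = ceil(37/0.8) = ceil(46.2500) = 47; reading at tick 47 = 23 + 0.8*47 = 60.6000
Minimum tick count = 47; winners = [1]; smallest index = 1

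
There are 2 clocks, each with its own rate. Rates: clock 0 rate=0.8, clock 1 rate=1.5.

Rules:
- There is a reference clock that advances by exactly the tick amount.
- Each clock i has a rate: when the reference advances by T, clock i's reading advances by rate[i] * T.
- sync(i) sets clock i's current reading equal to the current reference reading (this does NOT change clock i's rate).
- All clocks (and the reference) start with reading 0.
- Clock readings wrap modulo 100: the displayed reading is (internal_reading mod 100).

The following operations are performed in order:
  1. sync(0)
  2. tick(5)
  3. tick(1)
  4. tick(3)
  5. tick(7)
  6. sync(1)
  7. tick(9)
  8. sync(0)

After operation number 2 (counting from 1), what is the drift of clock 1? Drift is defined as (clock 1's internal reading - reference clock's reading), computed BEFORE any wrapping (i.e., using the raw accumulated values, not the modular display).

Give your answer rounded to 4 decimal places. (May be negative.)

After op 1 sync(0): ref=0.0000 raw=[0.0000 0.0000]
After op 2 tick(5): ref=5.0000 raw=[4.0000 7.5000]
Drift of clock 1 after op 2: 7.5000 - 5.0000 = 2.5000

Answer: 2.5000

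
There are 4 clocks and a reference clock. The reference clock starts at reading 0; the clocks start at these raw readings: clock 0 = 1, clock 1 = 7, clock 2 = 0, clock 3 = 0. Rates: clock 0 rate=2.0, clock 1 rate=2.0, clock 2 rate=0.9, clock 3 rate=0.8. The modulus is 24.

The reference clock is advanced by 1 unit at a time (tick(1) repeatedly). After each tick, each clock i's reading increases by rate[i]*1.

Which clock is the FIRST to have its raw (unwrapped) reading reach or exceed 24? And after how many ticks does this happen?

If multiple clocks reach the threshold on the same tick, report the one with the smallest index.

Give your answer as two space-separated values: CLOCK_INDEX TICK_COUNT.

Answer: 1 9

Derivation:
clock 0: start=1, rate=2.0, needs 24-1 = 23; ticks = ceil(23/2.0) = ceil(11.5000) = 12; reading at tick 12 = 1 + 2.0*12 = 25.0000
clock 1: start=7, rate=2.0, needs 24-7 = 17; ticks = ceil(17/2.0) = ceil(8.5000) = 9; reading at tick 9 = 7 + 2.0*9 = 25.0000
clock 2: start=0, rate=0.9, needs 24-0 = 24; ticks = ceil(24/0.9) = ceil(26.6667) = 27; reading at tick 27 = 0 + 0.9*27 = 24.3000
clock 3: start=0, rate=0.8, needs 24-0 = 24; ticks = ceil(24/0.8) = ceil(30.0000) = 30; reading at tick 30 = 0 + 0.8*30 = 24.0000
Minimum tick count = 9; winners = [1]; smallest index = 1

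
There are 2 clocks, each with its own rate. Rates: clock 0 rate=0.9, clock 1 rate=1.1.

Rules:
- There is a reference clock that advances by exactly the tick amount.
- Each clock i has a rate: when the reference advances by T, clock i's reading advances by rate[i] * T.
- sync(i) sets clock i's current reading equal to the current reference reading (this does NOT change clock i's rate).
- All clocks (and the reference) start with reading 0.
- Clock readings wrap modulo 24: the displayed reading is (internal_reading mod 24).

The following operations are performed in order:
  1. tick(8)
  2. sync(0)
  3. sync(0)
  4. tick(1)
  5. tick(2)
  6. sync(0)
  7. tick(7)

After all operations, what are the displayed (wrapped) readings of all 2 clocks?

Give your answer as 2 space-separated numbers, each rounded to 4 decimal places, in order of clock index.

Answer: 17.3000 19.8000

Derivation:
After op 1 tick(8): ref=8.0000 raw=[7.2000 8.8000]
After op 2 sync(0): ref=8.0000 raw=[8.0000 8.8000]
After op 3 sync(0): ref=8.0000 raw=[8.0000 8.8000]
After op 4 tick(1): ref=9.0000 raw=[8.9000 9.9000]
After op 5 tick(2): ref=11.0000 raw=[10.7000 12.1000]
After op 6 sync(0): ref=11.0000 raw=[11.0000 12.1000]
After op 7 tick(7): ref=18.0000 raw=[17.3000 19.8000]
Wrap final raw readings (mod 24): 17.3000 mod 24 = 17.3000; 19.8000 mod 24 = 19.8000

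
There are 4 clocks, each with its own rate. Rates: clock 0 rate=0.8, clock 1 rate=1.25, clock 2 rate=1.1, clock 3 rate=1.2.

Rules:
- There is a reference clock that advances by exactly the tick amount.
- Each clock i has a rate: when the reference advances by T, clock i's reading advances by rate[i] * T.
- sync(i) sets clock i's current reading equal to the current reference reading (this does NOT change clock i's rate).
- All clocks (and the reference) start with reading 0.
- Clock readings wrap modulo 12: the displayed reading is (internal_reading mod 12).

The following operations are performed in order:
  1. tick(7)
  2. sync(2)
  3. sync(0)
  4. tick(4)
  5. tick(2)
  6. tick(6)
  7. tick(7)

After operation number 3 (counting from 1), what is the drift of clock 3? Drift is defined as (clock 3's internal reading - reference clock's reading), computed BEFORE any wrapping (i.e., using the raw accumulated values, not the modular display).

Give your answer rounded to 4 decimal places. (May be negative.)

Answer: 1.4000

Derivation:
After op 1 tick(7): ref=7.0000 raw=[5.6000 8.7500 7.7000 8.4000]
After op 2 sync(2): ref=7.0000 raw=[5.6000 8.7500 7.0000 8.4000]
After op 3 sync(0): ref=7.0000 raw=[7.0000 8.7500 7.0000 8.4000]
Drift of clock 3 after op 3: 8.4000 - 7.0000 = 1.4000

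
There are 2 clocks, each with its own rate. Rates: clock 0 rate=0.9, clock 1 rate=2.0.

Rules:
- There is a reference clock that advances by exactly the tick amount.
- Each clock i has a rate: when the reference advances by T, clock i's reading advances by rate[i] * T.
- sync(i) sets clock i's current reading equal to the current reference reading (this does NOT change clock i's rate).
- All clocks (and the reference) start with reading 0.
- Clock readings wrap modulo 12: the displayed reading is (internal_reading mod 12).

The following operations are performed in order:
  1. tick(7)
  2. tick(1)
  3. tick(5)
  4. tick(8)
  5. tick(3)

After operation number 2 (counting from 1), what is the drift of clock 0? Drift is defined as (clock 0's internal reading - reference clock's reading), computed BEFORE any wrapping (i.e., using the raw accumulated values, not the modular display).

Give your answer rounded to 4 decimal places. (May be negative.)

After op 1 tick(7): ref=7.0000 raw=[6.3000 14.0000]
After op 2 tick(1): ref=8.0000 raw=[7.2000 16.0000]
Drift of clock 0 after op 2: 7.2000 - 8.0000 = -0.8000

Answer: -0.8000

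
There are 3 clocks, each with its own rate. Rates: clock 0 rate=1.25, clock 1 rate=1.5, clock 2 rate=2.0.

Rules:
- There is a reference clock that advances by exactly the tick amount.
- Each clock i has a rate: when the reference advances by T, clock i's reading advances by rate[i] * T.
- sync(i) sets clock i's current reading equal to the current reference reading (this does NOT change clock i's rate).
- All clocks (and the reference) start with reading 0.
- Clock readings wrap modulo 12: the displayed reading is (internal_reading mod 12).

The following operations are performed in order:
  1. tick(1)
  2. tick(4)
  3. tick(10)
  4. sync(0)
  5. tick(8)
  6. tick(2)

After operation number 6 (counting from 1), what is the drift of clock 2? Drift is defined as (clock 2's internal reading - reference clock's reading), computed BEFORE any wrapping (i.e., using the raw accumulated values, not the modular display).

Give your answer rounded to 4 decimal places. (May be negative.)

Answer: 25.0000

Derivation:
After op 1 tick(1): ref=1.0000 raw=[1.2500 1.5000 2.0000]
After op 2 tick(4): ref=5.0000 raw=[6.2500 7.5000 10.0000]
After op 3 tick(10): ref=15.0000 raw=[18.7500 22.5000 30.0000]
After op 4 sync(0): ref=15.0000 raw=[15.0000 22.5000 30.0000]
After op 5 tick(8): ref=23.0000 raw=[25.0000 34.5000 46.0000]
After op 6 tick(2): ref=25.0000 raw=[27.5000 37.5000 50.0000]
Drift of clock 2 after op 6: 50.0000 - 25.0000 = 25.0000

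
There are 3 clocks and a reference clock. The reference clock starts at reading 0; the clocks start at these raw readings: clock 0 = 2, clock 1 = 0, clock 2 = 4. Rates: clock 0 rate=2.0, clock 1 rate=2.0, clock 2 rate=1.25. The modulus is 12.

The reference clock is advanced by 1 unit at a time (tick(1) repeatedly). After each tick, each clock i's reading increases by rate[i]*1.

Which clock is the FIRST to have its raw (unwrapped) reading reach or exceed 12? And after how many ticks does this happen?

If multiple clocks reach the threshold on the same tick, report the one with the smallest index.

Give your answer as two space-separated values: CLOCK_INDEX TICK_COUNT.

Answer: 0 5

Derivation:
clock 0: start=2, rate=2.0, needs 12-2 = 10; ticks = ceil(10/2.0) = ceil(5.0000) = 5; reading at tick 5 = 2 + 2.0*5 = 12.0000
clock 1: start=0, rate=2.0, needs 12-0 = 12; ticks = ceil(12/2.0) = ceil(6.0000) = 6; reading at tick 6 = 0 + 2.0*6 = 12.0000
clock 2: start=4, rate=1.25, needs 12-4 = 8; ticks = ceil(8/1.25) = ceil(6.4000) = 7; reading at tick 7 = 4 + 1.25*7 = 12.7500
Minimum tick count = 5; winners = [0]; smallest index = 0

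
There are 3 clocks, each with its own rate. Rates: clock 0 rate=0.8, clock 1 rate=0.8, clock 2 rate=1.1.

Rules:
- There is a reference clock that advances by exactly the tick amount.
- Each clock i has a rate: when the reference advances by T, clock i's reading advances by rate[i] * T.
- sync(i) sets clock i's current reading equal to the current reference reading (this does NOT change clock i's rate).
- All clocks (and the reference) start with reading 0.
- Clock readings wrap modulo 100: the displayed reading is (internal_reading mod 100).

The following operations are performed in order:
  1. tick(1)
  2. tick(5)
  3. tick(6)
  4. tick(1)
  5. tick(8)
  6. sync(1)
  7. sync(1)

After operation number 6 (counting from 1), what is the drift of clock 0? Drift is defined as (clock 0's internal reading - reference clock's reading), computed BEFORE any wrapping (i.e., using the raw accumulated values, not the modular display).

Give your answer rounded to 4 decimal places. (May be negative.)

After op 1 tick(1): ref=1.0000 raw=[0.8000 0.8000 1.1000]
After op 2 tick(5): ref=6.0000 raw=[4.8000 4.8000 6.6000]
After op 3 tick(6): ref=12.0000 raw=[9.6000 9.6000 13.2000]
After op 4 tick(1): ref=13.0000 raw=[10.4000 10.4000 14.3000]
After op 5 tick(8): ref=21.0000 raw=[16.8000 16.8000 23.1000]
After op 6 sync(1): ref=21.0000 raw=[16.8000 21.0000 23.1000]
Drift of clock 0 after op 6: 16.8000 - 21.0000 = -4.2000

Answer: -4.2000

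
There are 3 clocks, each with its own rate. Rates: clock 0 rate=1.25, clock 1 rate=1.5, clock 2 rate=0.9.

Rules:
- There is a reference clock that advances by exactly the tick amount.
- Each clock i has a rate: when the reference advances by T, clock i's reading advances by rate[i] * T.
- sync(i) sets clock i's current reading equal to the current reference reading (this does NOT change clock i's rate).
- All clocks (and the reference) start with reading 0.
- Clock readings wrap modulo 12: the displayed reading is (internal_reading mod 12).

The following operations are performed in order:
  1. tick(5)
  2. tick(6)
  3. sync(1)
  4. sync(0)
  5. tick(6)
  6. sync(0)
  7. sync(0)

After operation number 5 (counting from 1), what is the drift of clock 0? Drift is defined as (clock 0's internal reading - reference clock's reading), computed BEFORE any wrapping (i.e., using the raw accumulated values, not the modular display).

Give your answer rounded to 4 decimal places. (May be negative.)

Answer: 1.5000

Derivation:
After op 1 tick(5): ref=5.0000 raw=[6.2500 7.5000 4.5000]
After op 2 tick(6): ref=11.0000 raw=[13.7500 16.5000 9.9000]
After op 3 sync(1): ref=11.0000 raw=[13.7500 11.0000 9.9000]
After op 4 sync(0): ref=11.0000 raw=[11.0000 11.0000 9.9000]
After op 5 tick(6): ref=17.0000 raw=[18.5000 20.0000 15.3000]
Drift of clock 0 after op 5: 18.5000 - 17.0000 = 1.5000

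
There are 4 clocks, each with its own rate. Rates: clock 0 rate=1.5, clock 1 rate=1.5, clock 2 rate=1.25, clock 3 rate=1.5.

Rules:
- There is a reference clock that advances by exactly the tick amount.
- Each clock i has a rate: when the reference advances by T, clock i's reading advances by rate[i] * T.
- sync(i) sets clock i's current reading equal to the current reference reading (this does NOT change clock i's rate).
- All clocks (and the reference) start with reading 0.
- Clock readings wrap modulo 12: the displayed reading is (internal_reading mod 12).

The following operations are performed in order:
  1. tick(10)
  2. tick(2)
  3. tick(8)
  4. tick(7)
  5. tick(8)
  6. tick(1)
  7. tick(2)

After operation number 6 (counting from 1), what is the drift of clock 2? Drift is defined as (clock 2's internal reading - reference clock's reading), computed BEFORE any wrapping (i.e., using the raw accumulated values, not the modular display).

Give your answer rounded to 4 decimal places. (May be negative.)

Answer: 9.0000

Derivation:
After op 1 tick(10): ref=10.0000 raw=[15.0000 15.0000 12.5000 15.0000]
After op 2 tick(2): ref=12.0000 raw=[18.0000 18.0000 15.0000 18.0000]
After op 3 tick(8): ref=20.0000 raw=[30.0000 30.0000 25.0000 30.0000]
After op 4 tick(7): ref=27.0000 raw=[40.5000 40.5000 33.7500 40.5000]
After op 5 tick(8): ref=35.0000 raw=[52.5000 52.5000 43.7500 52.5000]
After op 6 tick(1): ref=36.0000 raw=[54.0000 54.0000 45.0000 54.0000]
Drift of clock 2 after op 6: 45.0000 - 36.0000 = 9.0000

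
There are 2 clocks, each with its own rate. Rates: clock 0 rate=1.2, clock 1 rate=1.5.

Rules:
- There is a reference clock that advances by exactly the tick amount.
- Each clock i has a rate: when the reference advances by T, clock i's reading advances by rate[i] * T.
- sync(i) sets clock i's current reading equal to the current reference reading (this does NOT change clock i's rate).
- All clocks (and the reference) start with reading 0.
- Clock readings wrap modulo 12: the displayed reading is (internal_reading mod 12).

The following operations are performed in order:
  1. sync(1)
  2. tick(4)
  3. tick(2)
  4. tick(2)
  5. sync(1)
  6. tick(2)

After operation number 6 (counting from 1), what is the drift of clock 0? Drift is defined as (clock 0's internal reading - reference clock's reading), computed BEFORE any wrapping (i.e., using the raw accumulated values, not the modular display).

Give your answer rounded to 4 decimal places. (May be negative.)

After op 1 sync(1): ref=0.0000 raw=[0.0000 0.0000]
After op 2 tick(4): ref=4.0000 raw=[4.8000 6.0000]
After op 3 tick(2): ref=6.0000 raw=[7.2000 9.0000]
After op 4 tick(2): ref=8.0000 raw=[9.6000 12.0000]
After op 5 sync(1): ref=8.0000 raw=[9.6000 8.0000]
After op 6 tick(2): ref=10.0000 raw=[12.0000 11.0000]
Drift of clock 0 after op 6: 12.0000 - 10.0000 = 2.0000

Answer: 2.0000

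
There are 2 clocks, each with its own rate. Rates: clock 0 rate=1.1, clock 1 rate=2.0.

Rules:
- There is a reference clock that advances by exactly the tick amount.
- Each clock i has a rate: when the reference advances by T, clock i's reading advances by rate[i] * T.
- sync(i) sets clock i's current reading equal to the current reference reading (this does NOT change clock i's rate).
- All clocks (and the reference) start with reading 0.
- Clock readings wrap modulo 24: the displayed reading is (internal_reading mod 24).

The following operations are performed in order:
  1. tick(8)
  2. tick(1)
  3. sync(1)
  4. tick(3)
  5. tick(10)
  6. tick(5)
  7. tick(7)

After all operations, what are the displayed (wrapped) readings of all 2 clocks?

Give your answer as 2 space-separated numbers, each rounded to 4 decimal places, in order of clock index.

Answer: 13.4000 11.0000

Derivation:
After op 1 tick(8): ref=8.0000 raw=[8.8000 16.0000]
After op 2 tick(1): ref=9.0000 raw=[9.9000 18.0000]
After op 3 sync(1): ref=9.0000 raw=[9.9000 9.0000]
After op 4 tick(3): ref=12.0000 raw=[13.2000 15.0000]
After op 5 tick(10): ref=22.0000 raw=[24.2000 35.0000]
After op 6 tick(5): ref=27.0000 raw=[29.7000 45.0000]
After op 7 tick(7): ref=34.0000 raw=[37.4000 59.0000]
Wrap final raw readings (mod 24): 37.4000 mod 24 = 13.4000; 59.0000 mod 24 = 11.0000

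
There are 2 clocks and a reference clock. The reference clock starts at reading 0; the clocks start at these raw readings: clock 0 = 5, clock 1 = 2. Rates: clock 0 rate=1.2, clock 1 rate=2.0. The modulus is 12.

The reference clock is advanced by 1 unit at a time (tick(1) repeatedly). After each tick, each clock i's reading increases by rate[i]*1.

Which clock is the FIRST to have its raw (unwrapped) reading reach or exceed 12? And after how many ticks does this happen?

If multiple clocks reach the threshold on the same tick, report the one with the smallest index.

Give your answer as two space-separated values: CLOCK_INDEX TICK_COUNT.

Answer: 1 5

Derivation:
clock 0: start=5, rate=1.2, needs 12-5 = 7; ticks = ceil(7/1.2) = ceil(5.8333) = 6; reading at tick 6 = 5 + 1.2*6 = 12.2000
clock 1: start=2, rate=2.0, needs 12-2 = 10; ticks = ceil(10/2.0) = ceil(5.0000) = 5; reading at tick 5 = 2 + 2.0*5 = 12.0000
Minimum tick count = 5; winners = [1]; smallest index = 1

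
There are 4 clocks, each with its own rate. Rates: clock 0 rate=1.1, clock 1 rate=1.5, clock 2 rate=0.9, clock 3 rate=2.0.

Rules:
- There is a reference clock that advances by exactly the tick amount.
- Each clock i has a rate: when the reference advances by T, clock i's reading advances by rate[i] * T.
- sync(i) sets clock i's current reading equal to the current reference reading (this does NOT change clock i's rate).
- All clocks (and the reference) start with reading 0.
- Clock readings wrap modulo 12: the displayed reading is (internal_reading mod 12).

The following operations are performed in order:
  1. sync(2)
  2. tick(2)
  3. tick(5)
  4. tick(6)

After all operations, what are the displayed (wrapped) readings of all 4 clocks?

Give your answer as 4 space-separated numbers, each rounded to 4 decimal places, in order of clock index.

Answer: 2.3000 7.5000 11.7000 2.0000

Derivation:
After op 1 sync(2): ref=0.0000 raw=[0.0000 0.0000 0.0000 0.0000]
After op 2 tick(2): ref=2.0000 raw=[2.2000 3.0000 1.8000 4.0000]
After op 3 tick(5): ref=7.0000 raw=[7.7000 10.5000 6.3000 14.0000]
After op 4 tick(6): ref=13.0000 raw=[14.3000 19.5000 11.7000 26.0000]
Wrap final raw readings (mod 12): 14.3000 mod 12 = 2.3000; 19.5000 mod 12 = 7.5000; 11.7000 mod 12 = 11.7000; 26.0000 mod 12 = 2.0000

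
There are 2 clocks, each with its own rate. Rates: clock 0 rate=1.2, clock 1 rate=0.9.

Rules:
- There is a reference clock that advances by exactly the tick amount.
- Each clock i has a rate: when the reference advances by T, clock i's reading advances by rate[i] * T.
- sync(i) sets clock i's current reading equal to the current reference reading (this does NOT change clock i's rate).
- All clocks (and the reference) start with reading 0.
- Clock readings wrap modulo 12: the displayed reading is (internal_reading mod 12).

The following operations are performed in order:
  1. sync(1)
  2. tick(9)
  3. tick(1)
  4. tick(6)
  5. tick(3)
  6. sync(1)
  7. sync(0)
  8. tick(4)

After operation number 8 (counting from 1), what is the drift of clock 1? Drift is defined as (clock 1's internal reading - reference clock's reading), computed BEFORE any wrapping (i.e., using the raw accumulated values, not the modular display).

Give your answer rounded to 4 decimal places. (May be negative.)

After op 1 sync(1): ref=0.0000 raw=[0.0000 0.0000]
After op 2 tick(9): ref=9.0000 raw=[10.8000 8.1000]
After op 3 tick(1): ref=10.0000 raw=[12.0000 9.0000]
After op 4 tick(6): ref=16.0000 raw=[19.2000 14.4000]
After op 5 tick(3): ref=19.0000 raw=[22.8000 17.1000]
After op 6 sync(1): ref=19.0000 raw=[22.8000 19.0000]
After op 7 sync(0): ref=19.0000 raw=[19.0000 19.0000]
After op 8 tick(4): ref=23.0000 raw=[23.8000 22.6000]
Drift of clock 1 after op 8: 22.6000 - 23.0000 = -0.4000

Answer: -0.4000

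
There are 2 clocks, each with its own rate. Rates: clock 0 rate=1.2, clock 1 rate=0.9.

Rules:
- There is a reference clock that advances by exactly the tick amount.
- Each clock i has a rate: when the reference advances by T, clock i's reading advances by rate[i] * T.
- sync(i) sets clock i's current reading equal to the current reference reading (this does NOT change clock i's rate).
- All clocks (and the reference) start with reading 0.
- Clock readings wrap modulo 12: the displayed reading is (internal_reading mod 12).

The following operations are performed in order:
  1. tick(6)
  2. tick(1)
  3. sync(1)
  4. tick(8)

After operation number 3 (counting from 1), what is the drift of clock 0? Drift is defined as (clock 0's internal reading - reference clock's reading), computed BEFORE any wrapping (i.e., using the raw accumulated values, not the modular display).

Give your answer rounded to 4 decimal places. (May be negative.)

After op 1 tick(6): ref=6.0000 raw=[7.2000 5.4000]
After op 2 tick(1): ref=7.0000 raw=[8.4000 6.3000]
After op 3 sync(1): ref=7.0000 raw=[8.4000 7.0000]
Drift of clock 0 after op 3: 8.4000 - 7.0000 = 1.4000

Answer: 1.4000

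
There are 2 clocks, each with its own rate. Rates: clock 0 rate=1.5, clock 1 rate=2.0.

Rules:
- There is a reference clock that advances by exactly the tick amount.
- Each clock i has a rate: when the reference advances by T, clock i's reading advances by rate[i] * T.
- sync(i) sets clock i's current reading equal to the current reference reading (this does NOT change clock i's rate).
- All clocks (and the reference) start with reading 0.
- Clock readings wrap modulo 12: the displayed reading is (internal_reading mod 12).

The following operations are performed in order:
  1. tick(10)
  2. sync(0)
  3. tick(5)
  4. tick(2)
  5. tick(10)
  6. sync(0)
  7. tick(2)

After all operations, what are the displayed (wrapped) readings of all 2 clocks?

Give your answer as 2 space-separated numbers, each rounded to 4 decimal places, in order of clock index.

After op 1 tick(10): ref=10.0000 raw=[15.0000 20.0000]
After op 2 sync(0): ref=10.0000 raw=[10.0000 20.0000]
After op 3 tick(5): ref=15.0000 raw=[17.5000 30.0000]
After op 4 tick(2): ref=17.0000 raw=[20.5000 34.0000]
After op 5 tick(10): ref=27.0000 raw=[35.5000 54.0000]
After op 6 sync(0): ref=27.0000 raw=[27.0000 54.0000]
After op 7 tick(2): ref=29.0000 raw=[30.0000 58.0000]
Wrap final raw readings (mod 12): 30.0000 mod 12 = 6.0000; 58.0000 mod 12 = 10.0000

Answer: 6.0000 10.0000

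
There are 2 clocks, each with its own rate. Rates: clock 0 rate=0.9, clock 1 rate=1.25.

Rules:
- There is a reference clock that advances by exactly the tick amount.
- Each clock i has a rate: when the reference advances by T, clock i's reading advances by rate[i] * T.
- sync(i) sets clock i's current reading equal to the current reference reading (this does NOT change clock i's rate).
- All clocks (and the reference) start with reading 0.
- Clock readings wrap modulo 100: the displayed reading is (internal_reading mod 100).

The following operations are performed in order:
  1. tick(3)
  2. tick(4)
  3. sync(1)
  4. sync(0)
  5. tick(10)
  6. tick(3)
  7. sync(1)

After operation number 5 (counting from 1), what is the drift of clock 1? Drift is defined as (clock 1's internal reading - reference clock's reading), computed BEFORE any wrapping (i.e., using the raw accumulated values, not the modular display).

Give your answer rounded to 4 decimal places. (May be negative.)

After op 1 tick(3): ref=3.0000 raw=[2.7000 3.7500]
After op 2 tick(4): ref=7.0000 raw=[6.3000 8.7500]
After op 3 sync(1): ref=7.0000 raw=[6.3000 7.0000]
After op 4 sync(0): ref=7.0000 raw=[7.0000 7.0000]
After op 5 tick(10): ref=17.0000 raw=[16.0000 19.5000]
Drift of clock 1 after op 5: 19.5000 - 17.0000 = 2.5000

Answer: 2.5000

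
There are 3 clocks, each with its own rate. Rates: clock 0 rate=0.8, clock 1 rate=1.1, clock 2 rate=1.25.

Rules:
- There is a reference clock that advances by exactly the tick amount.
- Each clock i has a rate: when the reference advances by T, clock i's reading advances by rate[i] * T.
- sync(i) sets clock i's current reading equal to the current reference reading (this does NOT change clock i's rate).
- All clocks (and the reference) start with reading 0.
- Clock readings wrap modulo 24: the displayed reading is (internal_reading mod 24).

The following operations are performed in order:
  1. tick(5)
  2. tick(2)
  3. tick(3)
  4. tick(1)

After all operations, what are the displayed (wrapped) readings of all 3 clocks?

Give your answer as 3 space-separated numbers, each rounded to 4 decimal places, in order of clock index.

After op 1 tick(5): ref=5.0000 raw=[4.0000 5.5000 6.2500]
After op 2 tick(2): ref=7.0000 raw=[5.6000 7.7000 8.7500]
After op 3 tick(3): ref=10.0000 raw=[8.0000 11.0000 12.5000]
After op 4 tick(1): ref=11.0000 raw=[8.8000 12.1000 13.7500]
Wrap final raw readings (mod 24): 8.8000 mod 24 = 8.8000; 12.1000 mod 24 = 12.1000; 13.7500 mod 24 = 13.7500

Answer: 8.8000 12.1000 13.7500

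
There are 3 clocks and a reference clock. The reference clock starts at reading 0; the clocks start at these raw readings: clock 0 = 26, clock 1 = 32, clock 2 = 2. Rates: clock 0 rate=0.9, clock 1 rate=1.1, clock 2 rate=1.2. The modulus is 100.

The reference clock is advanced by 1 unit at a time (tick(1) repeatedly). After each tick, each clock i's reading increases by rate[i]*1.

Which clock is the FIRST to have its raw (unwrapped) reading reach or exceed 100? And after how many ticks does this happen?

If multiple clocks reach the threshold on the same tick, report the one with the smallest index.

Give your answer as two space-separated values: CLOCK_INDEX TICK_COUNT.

clock 0: start=26, rate=0.9, needs 100-26 = 74; ticks = ceil(74/0.9) = ceil(82.2222) = 83; reading at tick 83 = 26 + 0.9*83 = 100.7000
clock 1: start=32, rate=1.1, needs 100-32 = 68; ticks = ceil(68/1.1) = ceil(61.8182) = 62; reading at tick 62 = 32 + 1.1*62 = 100.2000
clock 2: start=2, rate=1.2, needs 100-2 = 98; ticks = ceil(98/1.2) = ceil(81.6667) = 82; reading at tick 82 = 2 + 1.2*82 = 100.4000
Minimum tick count = 62; winners = [1]; smallest index = 1

Answer: 1 62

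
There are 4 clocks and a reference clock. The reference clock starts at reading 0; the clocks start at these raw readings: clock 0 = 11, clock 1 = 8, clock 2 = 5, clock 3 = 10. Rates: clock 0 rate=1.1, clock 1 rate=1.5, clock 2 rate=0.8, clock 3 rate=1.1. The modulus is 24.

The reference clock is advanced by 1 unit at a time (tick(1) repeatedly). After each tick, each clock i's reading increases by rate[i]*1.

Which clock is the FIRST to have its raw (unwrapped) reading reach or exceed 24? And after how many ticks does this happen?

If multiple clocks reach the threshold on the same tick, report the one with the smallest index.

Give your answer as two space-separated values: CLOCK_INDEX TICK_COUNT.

Answer: 1 11

Derivation:
clock 0: start=11, rate=1.1, needs 24-11 = 13; ticks = ceil(13/1.1) = ceil(11.8182) = 12; reading at tick 12 = 11 + 1.1*12 = 24.2000
clock 1: start=8, rate=1.5, needs 24-8 = 16; ticks = ceil(16/1.5) = ceil(10.6667) = 11; reading at tick 11 = 8 + 1.5*11 = 24.5000
clock 2: start=5, rate=0.8, needs 24-5 = 19; ticks = ceil(19/0.8) = ceil(23.7500) = 24; reading at tick 24 = 5 + 0.8*24 = 24.2000
clock 3: start=10, rate=1.1, needs 24-10 = 14; ticks = ceil(14/1.1) = ceil(12.7273) = 13; reading at tick 13 = 10 + 1.1*13 = 24.3000
Minimum tick count = 11; winners = [1]; smallest index = 1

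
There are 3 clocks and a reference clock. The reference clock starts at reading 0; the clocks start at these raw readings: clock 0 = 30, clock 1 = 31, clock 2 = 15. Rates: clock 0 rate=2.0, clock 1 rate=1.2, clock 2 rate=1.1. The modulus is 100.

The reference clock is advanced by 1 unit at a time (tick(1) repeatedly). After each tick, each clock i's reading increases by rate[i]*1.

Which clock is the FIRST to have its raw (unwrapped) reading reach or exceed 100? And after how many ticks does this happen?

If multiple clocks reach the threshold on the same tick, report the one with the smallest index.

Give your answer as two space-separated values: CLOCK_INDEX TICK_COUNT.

clock 0: start=30, rate=2.0, needs 100-30 = 70; ticks = ceil(70/2.0) = ceil(35.0000) = 35; reading at tick 35 = 30 + 2.0*35 = 100.0000
clock 1: start=31, rate=1.2, needs 100-31 = 69; ticks = ceil(69/1.2) = ceil(57.5000) = 58; reading at tick 58 = 31 + 1.2*58 = 100.6000
clock 2: start=15, rate=1.1, needs 100-15 = 85; ticks = ceil(85/1.1) = ceil(77.2727) = 78; reading at tick 78 = 15 + 1.1*78 = 100.8000
Minimum tick count = 35; winners = [0]; smallest index = 0

Answer: 0 35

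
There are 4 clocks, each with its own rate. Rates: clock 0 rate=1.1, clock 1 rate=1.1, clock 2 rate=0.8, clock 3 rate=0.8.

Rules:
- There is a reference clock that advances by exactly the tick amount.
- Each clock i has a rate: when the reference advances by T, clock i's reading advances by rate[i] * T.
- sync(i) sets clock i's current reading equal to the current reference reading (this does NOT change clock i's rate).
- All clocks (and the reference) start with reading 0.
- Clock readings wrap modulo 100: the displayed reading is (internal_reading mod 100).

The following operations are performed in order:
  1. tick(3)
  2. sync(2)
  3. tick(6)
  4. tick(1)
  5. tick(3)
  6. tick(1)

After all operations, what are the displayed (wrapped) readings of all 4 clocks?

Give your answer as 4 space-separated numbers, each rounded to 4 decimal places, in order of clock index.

Answer: 15.4000 15.4000 11.8000 11.2000

Derivation:
After op 1 tick(3): ref=3.0000 raw=[3.3000 3.3000 2.4000 2.4000]
After op 2 sync(2): ref=3.0000 raw=[3.3000 3.3000 3.0000 2.4000]
After op 3 tick(6): ref=9.0000 raw=[9.9000 9.9000 7.8000 7.2000]
After op 4 tick(1): ref=10.0000 raw=[11.0000 11.0000 8.6000 8.0000]
After op 5 tick(3): ref=13.0000 raw=[14.3000 14.3000 11.0000 10.4000]
After op 6 tick(1): ref=14.0000 raw=[15.4000 15.4000 11.8000 11.2000]
Wrap final raw readings (mod 100): 15.4000 mod 100 = 15.4000; 15.4000 mod 100 = 15.4000; 11.8000 mod 100 = 11.8000; 11.2000 mod 100 = 11.2000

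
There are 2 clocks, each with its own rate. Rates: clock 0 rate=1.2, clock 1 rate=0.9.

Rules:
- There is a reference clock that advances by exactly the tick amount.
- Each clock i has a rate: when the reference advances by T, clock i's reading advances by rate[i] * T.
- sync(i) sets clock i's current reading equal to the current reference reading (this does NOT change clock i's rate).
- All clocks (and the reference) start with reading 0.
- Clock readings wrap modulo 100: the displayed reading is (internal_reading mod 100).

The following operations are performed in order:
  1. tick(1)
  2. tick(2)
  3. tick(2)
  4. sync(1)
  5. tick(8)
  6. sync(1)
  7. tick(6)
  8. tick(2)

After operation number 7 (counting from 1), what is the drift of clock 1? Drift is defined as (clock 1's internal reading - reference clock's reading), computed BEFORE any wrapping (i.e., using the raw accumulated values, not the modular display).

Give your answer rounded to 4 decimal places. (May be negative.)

After op 1 tick(1): ref=1.0000 raw=[1.2000 0.9000]
After op 2 tick(2): ref=3.0000 raw=[3.6000 2.7000]
After op 3 tick(2): ref=5.0000 raw=[6.0000 4.5000]
After op 4 sync(1): ref=5.0000 raw=[6.0000 5.0000]
After op 5 tick(8): ref=13.0000 raw=[15.6000 12.2000]
After op 6 sync(1): ref=13.0000 raw=[15.6000 13.0000]
After op 7 tick(6): ref=19.0000 raw=[22.8000 18.4000]
Drift of clock 1 after op 7: 18.4000 - 19.0000 = -0.6000

Answer: -0.6000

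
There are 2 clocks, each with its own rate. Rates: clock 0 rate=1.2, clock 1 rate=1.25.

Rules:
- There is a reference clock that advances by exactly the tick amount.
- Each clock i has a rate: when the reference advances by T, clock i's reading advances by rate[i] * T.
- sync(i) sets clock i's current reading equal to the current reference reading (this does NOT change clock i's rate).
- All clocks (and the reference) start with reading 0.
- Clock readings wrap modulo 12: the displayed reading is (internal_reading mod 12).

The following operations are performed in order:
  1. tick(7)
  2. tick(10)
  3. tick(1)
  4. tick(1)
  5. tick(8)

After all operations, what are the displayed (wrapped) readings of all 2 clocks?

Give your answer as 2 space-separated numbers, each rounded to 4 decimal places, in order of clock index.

After op 1 tick(7): ref=7.0000 raw=[8.4000 8.7500]
After op 2 tick(10): ref=17.0000 raw=[20.4000 21.2500]
After op 3 tick(1): ref=18.0000 raw=[21.6000 22.5000]
After op 4 tick(1): ref=19.0000 raw=[22.8000 23.7500]
After op 5 tick(8): ref=27.0000 raw=[32.4000 33.7500]
Wrap final raw readings (mod 12): 32.4000 mod 12 = 8.4000; 33.7500 mod 12 = 9.7500

Answer: 8.4000 9.7500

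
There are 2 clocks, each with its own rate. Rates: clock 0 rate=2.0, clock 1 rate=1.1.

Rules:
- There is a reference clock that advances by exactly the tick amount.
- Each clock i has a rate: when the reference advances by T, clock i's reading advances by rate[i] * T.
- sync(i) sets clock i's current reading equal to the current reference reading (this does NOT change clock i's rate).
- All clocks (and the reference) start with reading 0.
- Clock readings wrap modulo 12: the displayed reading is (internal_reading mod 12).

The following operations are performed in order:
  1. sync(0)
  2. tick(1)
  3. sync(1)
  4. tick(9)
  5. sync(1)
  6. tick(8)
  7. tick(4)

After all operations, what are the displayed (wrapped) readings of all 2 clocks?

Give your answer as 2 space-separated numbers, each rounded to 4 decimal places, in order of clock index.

Answer: 8.0000 11.2000

Derivation:
After op 1 sync(0): ref=0.0000 raw=[0.0000 0.0000]
After op 2 tick(1): ref=1.0000 raw=[2.0000 1.1000]
After op 3 sync(1): ref=1.0000 raw=[2.0000 1.0000]
After op 4 tick(9): ref=10.0000 raw=[20.0000 10.9000]
After op 5 sync(1): ref=10.0000 raw=[20.0000 10.0000]
After op 6 tick(8): ref=18.0000 raw=[36.0000 18.8000]
After op 7 tick(4): ref=22.0000 raw=[44.0000 23.2000]
Wrap final raw readings (mod 12): 44.0000 mod 12 = 8.0000; 23.2000 mod 12 = 11.2000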